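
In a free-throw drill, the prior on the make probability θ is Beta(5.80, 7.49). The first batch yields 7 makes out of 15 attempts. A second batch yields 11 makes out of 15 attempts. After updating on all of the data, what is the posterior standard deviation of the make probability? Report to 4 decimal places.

0.0748

The Beta prior is conjugate to a Binomial/Bernoulli likelihood; the update adds successes to α and failures to β.
After batch 1: Beta(5.80+7, 7.49+8) = Beta(12.80, 15.49).
After batch 2: Beta(12.80+11, 15.49+4) = Beta(23.80, 19.49).
Var = αβ/((α+β)²(α+β+1)) = 23.80·19.49/(43.29²·44.29) = 0.00558866; SD = √0.00558866 = 0.0748.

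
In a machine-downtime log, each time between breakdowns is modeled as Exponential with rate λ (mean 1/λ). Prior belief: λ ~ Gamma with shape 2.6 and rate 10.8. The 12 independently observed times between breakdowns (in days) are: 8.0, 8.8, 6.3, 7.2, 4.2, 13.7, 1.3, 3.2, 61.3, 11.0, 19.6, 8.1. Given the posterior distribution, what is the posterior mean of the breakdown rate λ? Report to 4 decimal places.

0.0893

With a Gamma(shape α, rate β) prior on the exponential rate λ, the posterior after n observations with total T = Σxᵢ is Gamma(α+n, β+T).
Sum of observations T = 152.7 days; n = 12.
Posterior: Gamma(2.6+12, 10.8+152.7) = Gamma(14.6, 163.5).
Posterior mean of λ = α/β = 14.6/163.5 = 0.0893.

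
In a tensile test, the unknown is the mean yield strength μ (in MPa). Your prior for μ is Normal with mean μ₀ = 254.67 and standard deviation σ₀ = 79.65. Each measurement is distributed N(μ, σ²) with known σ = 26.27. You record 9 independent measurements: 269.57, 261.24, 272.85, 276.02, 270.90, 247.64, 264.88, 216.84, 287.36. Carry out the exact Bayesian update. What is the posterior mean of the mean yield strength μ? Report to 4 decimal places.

262.9335

For Normal data with known variance σ², a Normal(μ₀, σ₀²) prior on μ is conjugate. Posterior precision = 1/σ₀² + n/σ²; posterior mean is the precision-weighted average of μ₀ and x̄.
Σxᵢ = 269.57 + 261.24 + 272.85 + 276.02 + 270.90 + 247.64 + 264.88 + 216.84 + 287.36 = 2367.3, so n·x̄ = 2367.3.
σ₀² = 79.65² = 6344.1225, σ² = 26.27² = 690.1129; σ² + n·σ₀² = 690.1129 + 9·6344.1225 = 57787.2154.
Posterior mean = (μ₀/σ₀² + n·x̄/σ²)/(1/σ₀² + n/σ²) = (σ²·μ₀ + σ₀²·n·x̄)/(σ² + n·σ₀²) = (690.1129·254.67 + 6344.1225·2367.3)/57787.2154 = 15194192.246493/57787.2154 = 262.9335.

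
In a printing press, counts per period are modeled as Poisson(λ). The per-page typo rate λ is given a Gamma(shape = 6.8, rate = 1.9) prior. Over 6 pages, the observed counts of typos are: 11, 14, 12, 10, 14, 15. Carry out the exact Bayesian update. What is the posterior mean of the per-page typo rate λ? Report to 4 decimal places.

10.4810

With a Gamma(shape α, rate β) prior, the Poisson likelihood is conjugate: the posterior is Gamma(α + ΣXᵢ, β + n).
Sum of counts S = 76 over n = 6 pages.
Posterior: Gamma(α+S, β+n) = Gamma(6.8+76, 1.9+6) = Gamma(82.8, 7.9).
Posterior mean = α/β = 82.8/7.9 = 10.4810.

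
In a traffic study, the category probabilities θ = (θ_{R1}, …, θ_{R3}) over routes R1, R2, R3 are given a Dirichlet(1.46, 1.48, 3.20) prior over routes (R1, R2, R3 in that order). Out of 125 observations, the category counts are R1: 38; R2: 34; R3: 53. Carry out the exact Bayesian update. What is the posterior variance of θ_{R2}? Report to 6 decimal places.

The Dirichlet prior is conjugate to the Multinomial likelihood: each posterior αⱼ = prior αⱼ + observed count nⱼ.
Posterior concentration: (39.46, 35.48, 56.20), total = 131.14.
Var[θ_j] = α_j(Σα−α_j)/((Σα)²(Σα+1)) = 35.48·95.66/(131.14²·132.14) = 0.001494.

0.001494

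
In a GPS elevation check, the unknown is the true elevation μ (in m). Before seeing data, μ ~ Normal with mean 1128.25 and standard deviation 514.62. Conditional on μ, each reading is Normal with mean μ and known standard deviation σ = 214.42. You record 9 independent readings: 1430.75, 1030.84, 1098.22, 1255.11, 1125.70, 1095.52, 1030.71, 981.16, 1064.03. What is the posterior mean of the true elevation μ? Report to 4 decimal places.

1123.6488

For Normal data with known variance σ², a Normal(μ₀, σ₀²) prior on μ is conjugate. Posterior precision = 1/σ₀² + n/σ²; posterior mean is the precision-weighted average of μ₀ and x̄.
Σxᵢ = 1430.75 + 1030.84 + 1098.22 + 1255.11 + 1125.70 + 1095.52 + 1030.71 + 981.16 + 1064.03 = 10112.04, so n·x̄ = 10112.04.
σ₀² = 514.62² = 264833.7444, σ² = 214.42² = 45975.9364; σ² + n·σ₀² = 45975.9364 + 9·264833.7444 = 2429479.636.
Posterior mean = (μ₀/σ₀² + n·x̄/σ²)/(1/σ₀² + n/σ²) = (σ²·μ₀ + σ₀²·n·x̄)/(σ² + n·σ₀²) = (45975.9364·1128.25 + 264833.7444·10112.04)/2429479.636 = 2729881766.965876/2429479.636 = 1123.6488.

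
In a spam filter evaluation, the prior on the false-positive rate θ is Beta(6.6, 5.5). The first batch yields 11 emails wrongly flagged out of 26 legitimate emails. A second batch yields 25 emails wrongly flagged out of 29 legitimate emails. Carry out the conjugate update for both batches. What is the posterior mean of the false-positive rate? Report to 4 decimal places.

The Beta prior is conjugate to a Binomial/Bernoulli likelihood; the update adds successes to α and failures to β.
After batch 1: Beta(6.6+11, 5.5+15) = Beta(17.6, 20.5).
After batch 2: Beta(17.6+25, 20.5+4) = Beta(42.6, 24.5).
Posterior mean = α/(α+β) = 42.6/67.1 = 0.6349.

0.6349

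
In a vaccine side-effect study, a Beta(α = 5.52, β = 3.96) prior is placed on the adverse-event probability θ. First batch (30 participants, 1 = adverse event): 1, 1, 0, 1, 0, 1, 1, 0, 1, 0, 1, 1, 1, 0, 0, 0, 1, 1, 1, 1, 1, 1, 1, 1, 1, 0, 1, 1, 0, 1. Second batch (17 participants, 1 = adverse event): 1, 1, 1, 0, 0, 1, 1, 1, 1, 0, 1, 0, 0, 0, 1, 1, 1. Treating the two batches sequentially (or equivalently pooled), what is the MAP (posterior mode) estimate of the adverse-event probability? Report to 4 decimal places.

0.6703

The Beta prior is conjugate to a Binomial/Bernoulli likelihood; the update adds successes to α and failures to β.
After batch 1: Beta(5.52+21, 3.96+9) = Beta(26.52, 12.96).
After batch 2: Beta(26.52+11, 12.96+6) = Beta(37.52, 18.96).
Mode of Beta(a,b) for a,b>1 is (a−1)/(a+b−2) = 36.52/54.48 = 0.6703.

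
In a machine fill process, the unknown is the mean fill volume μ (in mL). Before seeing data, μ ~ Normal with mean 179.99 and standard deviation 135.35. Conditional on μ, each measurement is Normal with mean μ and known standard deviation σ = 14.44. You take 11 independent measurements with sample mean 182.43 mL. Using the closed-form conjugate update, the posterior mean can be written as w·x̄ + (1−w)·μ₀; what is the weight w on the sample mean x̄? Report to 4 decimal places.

For Normal data with known variance σ², a Normal(μ₀, σ₀²) prior on μ is conjugate. Posterior precision = 1/σ₀² + n/σ²; posterior mean is the precision-weighted average of μ₀ and x̄.
σ₀² = 135.35² = 18319.6225, σ² = 14.44² = 208.5136. Prior precision 1/σ₀² = 1/18319.6225; data precision n/σ² = 11/208.5136.
w = (n/σ²)/(1/σ₀² + n/σ²) = n·σ₀²/(σ² + n·σ₀²) = 11·18319.6225/(208.5136 + 11·18319.6225) = 201515.8475/201724.3611 = 0.9990.

0.9990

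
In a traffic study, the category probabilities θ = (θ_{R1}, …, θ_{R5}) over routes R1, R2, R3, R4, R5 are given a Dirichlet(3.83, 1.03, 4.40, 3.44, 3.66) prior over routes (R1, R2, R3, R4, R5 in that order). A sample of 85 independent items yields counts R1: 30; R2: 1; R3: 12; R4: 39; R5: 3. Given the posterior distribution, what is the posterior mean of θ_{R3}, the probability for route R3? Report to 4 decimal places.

0.1618

The Dirichlet prior is conjugate to the Multinomial likelihood: each posterior αⱼ = prior αⱼ + observed count nⱼ.
Posterior concentration: (33.83, 2.03, 16.40, 42.44, 6.66), total = 101.36.
E[θ_{R3}|data] = α_{R3}/Σα = 16.40/101.36 = 0.1618.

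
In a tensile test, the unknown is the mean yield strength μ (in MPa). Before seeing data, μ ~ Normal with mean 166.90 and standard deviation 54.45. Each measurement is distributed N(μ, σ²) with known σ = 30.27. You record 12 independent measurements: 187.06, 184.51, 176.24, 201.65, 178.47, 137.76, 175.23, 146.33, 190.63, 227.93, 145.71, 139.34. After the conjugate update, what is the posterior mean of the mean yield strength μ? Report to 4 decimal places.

174.0541

For Normal data with known variance σ², a Normal(μ₀, σ₀²) prior on μ is conjugate. Posterior precision = 1/σ₀² + n/σ²; posterior mean is the precision-weighted average of μ₀ and x̄.
Σxᵢ = 187.06 + 184.51 + 176.24 + 201.65 + 178.47 + 137.76 + 175.23 + 146.33 + 190.63 + 227.93 + 145.71 + 139.34 = 2090.86, so n·x̄ = 2090.86.
σ₀² = 54.45² = 2964.8025, σ² = 30.27² = 916.2729; σ² + n·σ₀² = 916.2729 + 12·2964.8025 = 36493.9029.
Posterior mean = (μ₀/σ₀² + n·x̄/σ²)/(1/σ₀² + n/σ²) = (σ²·μ₀ + σ₀²·n·x̄)/(σ² + n·σ₀²) = (916.2729·166.90 + 2964.8025·2090.86)/36493.9029 = 6351912.90216/36493.9029 = 174.0541.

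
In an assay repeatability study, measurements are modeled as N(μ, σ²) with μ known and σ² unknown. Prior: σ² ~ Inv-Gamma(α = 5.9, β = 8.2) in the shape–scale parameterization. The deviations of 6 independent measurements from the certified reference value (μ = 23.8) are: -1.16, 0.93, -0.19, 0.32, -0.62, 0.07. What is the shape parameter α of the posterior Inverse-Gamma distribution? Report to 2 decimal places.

With known mean μ and an Inverse-Gamma(α, β) prior on σ², the Normal likelihood is conjugate: posterior is Inv-Gamma(α + n/2, β + Σ(xᵢ−μ)²/2).
Σ(xᵢ−μ)² = (-1.16)² + (0.93)² + (-0.19)² + (0.32)² + (-0.62)² + (0.07)² = 2.7383.
Posterior: Inv-Gamma(5.9 + 6/2, 8.2 + 2.7383/2) = Inv-Gamma(8.90, 9.56915).
Posterior α = 8.90.

8.90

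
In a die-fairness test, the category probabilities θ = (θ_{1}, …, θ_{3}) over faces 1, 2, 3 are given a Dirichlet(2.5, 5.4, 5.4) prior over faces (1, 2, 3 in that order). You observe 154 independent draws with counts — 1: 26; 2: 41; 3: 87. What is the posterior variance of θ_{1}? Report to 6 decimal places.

0.000840

The Dirichlet prior is conjugate to the Multinomial likelihood: each posterior αⱼ = prior αⱼ + observed count nⱼ.
Posterior concentration: (28.5, 46.4, 92.4), total = 167.3.
Var[θ_j] = α_j(Σα−α_j)/((Σα)²(Σα+1)) = 28.5·138.8/(167.3²·168.3) = 0.000840.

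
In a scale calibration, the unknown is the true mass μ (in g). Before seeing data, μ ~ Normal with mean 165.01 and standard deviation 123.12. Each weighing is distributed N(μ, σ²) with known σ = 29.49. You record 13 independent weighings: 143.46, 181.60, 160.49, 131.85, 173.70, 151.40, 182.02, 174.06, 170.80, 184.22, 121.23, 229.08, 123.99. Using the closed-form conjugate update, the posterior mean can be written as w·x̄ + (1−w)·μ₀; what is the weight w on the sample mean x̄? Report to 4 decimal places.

For Normal data with known variance σ², a Normal(μ₀, σ₀²) prior on μ is conjugate. Posterior precision = 1/σ₀² + n/σ²; posterior mean is the precision-weighted average of μ₀ and x̄.
σ₀² = 123.12² = 15158.5344, σ² = 29.49² = 869.6601. Prior precision 1/σ₀² = 1/15158.5344; data precision n/σ² = 13/869.6601.
w = (n/σ²)/(1/σ₀² + n/σ²) = n·σ₀²/(σ² + n·σ₀²) = 13·15158.5344/(869.6601 + 13·15158.5344) = 197060.9472/197930.6073 = 0.9956.

0.9956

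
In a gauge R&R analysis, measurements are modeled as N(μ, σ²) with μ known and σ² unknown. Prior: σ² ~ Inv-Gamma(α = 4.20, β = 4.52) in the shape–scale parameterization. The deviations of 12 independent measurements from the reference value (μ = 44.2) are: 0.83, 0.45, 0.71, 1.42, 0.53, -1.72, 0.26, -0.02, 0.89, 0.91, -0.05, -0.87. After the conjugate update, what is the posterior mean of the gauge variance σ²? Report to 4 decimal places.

0.9858

With known mean μ and an Inverse-Gamma(α, β) prior on σ², the Normal likelihood is conjugate: posterior is Inv-Gamma(α + n/2, β + Σ(xᵢ−μ)²/2).
Σ(xᵢ−μ)² = (0.83)² + (0.45)² + (0.71)² + (1.42)² + (0.53)² + (-1.72)² + (0.26)² + (-0.02)² + (0.89)² + (0.91)² + (-0.05)² + (-0.87)² = 9.0988.
Posterior: Inv-Gamma(4.20 + 12/2, 4.52 + 9.0988/2) = Inv-Gamma(10.20, 9.06940).
E[σ²|data] = β/(α−1) = 9.06940/9.20 = 0.9858.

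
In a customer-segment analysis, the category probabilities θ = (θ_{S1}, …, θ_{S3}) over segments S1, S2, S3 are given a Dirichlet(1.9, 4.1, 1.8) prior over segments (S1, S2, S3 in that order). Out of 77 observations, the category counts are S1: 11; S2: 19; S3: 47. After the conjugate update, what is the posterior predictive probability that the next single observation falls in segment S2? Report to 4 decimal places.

0.2724

The Dirichlet prior is conjugate to the Multinomial likelihood: each posterior αⱼ = prior αⱼ + observed count nⱼ.
Posterior concentration: (12.9, 23.1, 48.8), total = 84.8.
P(next = S2 | data) = α_{S2}/Σα = 0.2724.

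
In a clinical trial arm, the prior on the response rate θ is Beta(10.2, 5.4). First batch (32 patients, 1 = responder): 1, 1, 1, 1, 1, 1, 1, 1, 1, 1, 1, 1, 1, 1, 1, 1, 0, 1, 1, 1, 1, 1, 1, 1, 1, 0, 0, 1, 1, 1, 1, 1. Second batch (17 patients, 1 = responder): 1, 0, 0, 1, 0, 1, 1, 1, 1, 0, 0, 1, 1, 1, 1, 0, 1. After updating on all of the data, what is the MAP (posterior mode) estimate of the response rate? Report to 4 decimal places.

The Beta prior is conjugate to a Binomial/Bernoulli likelihood; the update adds successes to α and failures to β.
After batch 1: Beta(10.2+29, 5.4+3) = Beta(39.2, 8.4).
After batch 2: Beta(39.2+11, 8.4+6) = Beta(50.2, 14.4).
Mode of Beta(a,b) for a,b>1 is (a−1)/(a+b−2) = 49.2/62.6 = 0.7859.

0.7859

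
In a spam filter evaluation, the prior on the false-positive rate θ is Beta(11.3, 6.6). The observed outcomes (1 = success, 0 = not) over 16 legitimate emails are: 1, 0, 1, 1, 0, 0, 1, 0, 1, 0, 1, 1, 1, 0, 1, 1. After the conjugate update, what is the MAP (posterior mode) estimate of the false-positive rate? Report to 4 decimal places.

The Beta prior is conjugate to a Binomial/Bernoulli likelihood; the update adds successes to α and failures to β.
Posterior: Beta(α+k, β+n−k) = Beta(11.3+10, 6.6+6) = Beta(21.3, 12.6).
Mode of Beta(a,b) for a,b>1 is (a−1)/(a+b−2) = 20.3/31.9 = 0.6364.

0.6364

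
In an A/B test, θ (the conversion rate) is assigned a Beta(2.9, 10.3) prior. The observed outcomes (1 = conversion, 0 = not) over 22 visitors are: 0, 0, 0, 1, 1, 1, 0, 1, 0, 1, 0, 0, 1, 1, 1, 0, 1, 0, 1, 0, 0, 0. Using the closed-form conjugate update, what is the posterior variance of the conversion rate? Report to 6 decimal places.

The Beta prior is conjugate to a Binomial/Bernoulli likelihood; the update adds successes to α and failures to β.
Posterior: Beta(α+k, β+n−k) = Beta(2.9+10, 10.3+12) = Beta(12.9, 22.3).
Var = αβ/((α+β)²(α+β+1)) = 12.9·22.3/(35.2²·36.2) = 0.006414.

0.006414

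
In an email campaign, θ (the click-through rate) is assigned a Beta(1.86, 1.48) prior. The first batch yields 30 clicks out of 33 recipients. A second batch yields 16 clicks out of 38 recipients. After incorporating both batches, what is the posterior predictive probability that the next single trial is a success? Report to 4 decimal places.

The Beta prior is conjugate to a Binomial/Bernoulli likelihood; the update adds successes to α and failures to β.
After batch 1: Beta(1.86+30, 1.48+3) = Beta(31.86, 4.48).
After batch 2: Beta(31.86+16, 4.48+22) = Beta(47.86, 26.48).
For a single future Bernoulli trial, P(success | data) = α/(α+β) = 0.6438.

0.6438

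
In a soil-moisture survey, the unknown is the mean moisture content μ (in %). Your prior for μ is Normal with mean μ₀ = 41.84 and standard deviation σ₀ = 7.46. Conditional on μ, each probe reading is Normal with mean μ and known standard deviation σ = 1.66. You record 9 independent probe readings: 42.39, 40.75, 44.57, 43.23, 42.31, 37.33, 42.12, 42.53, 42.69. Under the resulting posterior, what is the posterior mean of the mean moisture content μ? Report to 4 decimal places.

41.9903

For Normal data with known variance σ², a Normal(μ₀, σ₀²) prior on μ is conjugate. Posterior precision = 1/σ₀² + n/σ²; posterior mean is the precision-weighted average of μ₀ and x̄.
Σxᵢ = 42.39 + 40.75 + 44.57 + 43.23 + 42.31 + 37.33 + 42.12 + 42.53 + 42.69 = 377.92, so n·x̄ = 377.92.
σ₀² = 7.46² = 55.6516, σ² = 1.66² = 2.7556; σ² + n·σ₀² = 2.7556 + 9·55.6516 = 503.62.
Posterior mean = (μ₀/σ₀² + n·x̄/σ²)/(1/σ₀² + n/σ²) = (σ²·μ₀ + σ₀²·n·x̄)/(σ² + n·σ₀²) = (2.7556·41.84 + 55.6516·377.92)/503.62 = 21147.146976/503.62 = 41.9903.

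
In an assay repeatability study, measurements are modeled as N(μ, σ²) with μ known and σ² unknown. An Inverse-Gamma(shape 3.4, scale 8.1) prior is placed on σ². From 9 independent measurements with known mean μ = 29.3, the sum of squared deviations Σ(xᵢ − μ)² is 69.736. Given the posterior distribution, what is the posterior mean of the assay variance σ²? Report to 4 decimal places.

6.2272

With known mean μ and an Inverse-Gamma(α, β) prior on σ², the Normal likelihood is conjugate: posterior is Inv-Gamma(α + n/2, β + Σ(xᵢ−μ)²/2).
Posterior: Inv-Gamma(3.4 + 9/2, 8.1 + 69.736/2) = Inv-Gamma(7.90, 42.9680).
E[σ²|data] = β/(α−1) = 42.9680/6.90 = 6.2272.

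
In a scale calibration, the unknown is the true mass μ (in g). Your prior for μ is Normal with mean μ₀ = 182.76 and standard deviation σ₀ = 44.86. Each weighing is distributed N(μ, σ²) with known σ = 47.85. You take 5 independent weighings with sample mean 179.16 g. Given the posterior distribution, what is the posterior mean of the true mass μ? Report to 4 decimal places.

For Normal data with known variance σ², a Normal(μ₀, σ₀²) prior on μ is conjugate. Posterior precision = 1/σ₀² + n/σ²; posterior mean is the precision-weighted average of μ₀ and x̄.
n·x̄ = 5·179.16 = 895.8.
σ₀² = 44.86² = 2012.4196, σ² = 47.85² = 2289.6225; σ² + n·σ₀² = 2289.6225 + 5·2012.4196 = 12351.7205.
Posterior mean = (μ₀/σ₀² + n·x̄/σ²)/(1/σ₀² + n/σ²) = (σ²·μ₀ + σ₀²·n·x̄)/(σ² + n·σ₀²) = (2289.6225·182.76 + 2012.4196·895.8)/12351.7205 = 2221176.88578/12351.7205 = 179.8273.

179.8273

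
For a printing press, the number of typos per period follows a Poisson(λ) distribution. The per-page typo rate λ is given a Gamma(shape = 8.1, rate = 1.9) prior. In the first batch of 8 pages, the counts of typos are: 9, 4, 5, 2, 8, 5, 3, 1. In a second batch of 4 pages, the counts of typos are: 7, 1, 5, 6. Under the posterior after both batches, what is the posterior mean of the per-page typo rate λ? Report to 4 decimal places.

With a Gamma(shape α, rate β) prior, the Poisson likelihood is conjugate: the posterior is Gamma(α + ΣXᵢ, β + n).
Batch 1: sum of counts S = 37 over n = 8 pages.
After batch 1: Gamma(α+S, β+n) = Gamma(8.1+37, 1.9+8) = Gamma(45.1, 9.9).
Batch 2: sum of counts S = 19 over n = 4 pages.
After batch 2: Gamma(α+S, β+n) = Gamma(45.1+19, 9.9+4) = Gamma(64.1, 13.9).
Posterior mean = α/β = 64.1/13.9 = 4.6115.

4.6115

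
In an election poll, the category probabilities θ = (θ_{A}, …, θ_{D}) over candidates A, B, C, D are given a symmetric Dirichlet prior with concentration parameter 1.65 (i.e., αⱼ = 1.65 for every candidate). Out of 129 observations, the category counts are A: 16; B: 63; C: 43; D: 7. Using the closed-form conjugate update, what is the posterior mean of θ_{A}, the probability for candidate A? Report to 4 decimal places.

0.1302

The Dirichlet prior is conjugate to the Multinomial likelihood: each posterior αⱼ = prior αⱼ + observed count nⱼ.
Posterior concentration: (17.65, 64.65, 44.65, 8.65), total = 135.60.
E[θ_{A}|data] = α_{A}/Σα = 17.65/135.60 = 0.1302.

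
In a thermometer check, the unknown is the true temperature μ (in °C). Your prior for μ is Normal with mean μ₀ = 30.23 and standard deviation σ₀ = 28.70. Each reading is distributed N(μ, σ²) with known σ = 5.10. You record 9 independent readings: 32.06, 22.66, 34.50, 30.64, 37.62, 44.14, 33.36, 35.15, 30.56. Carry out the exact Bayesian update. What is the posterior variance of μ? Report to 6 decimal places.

2.879896

For Normal data with known variance σ², a Normal(μ₀, σ₀²) prior on μ is conjugate. Posterior precision = 1/σ₀² + n/σ²; posterior mean is the precision-weighted average of μ₀ and x̄.
σ₀² = 28.70² = 823.69, σ² = 5.10² = 26.01; σ² + n·σ₀² = 26.01 + 9·823.69 = 7439.22.
Posterior precision = 1/σ₀² + n/σ² = 1/823.69 + 9/26.01 = (σ² + n·σ₀²)/(σ₀²σ²) = 7439.22/(823.69·26.01); posterior variance σₙ² = σ₀²σ²/(σ² + n·σ₀²) = 823.69·26.01/7439.22 = 2.879896.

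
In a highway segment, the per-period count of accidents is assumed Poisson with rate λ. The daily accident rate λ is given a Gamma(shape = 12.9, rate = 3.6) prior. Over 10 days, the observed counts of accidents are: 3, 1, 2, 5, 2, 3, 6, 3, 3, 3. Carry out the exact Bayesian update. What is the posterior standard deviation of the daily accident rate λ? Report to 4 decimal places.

With a Gamma(shape α, rate β) prior, the Poisson likelihood is conjugate: the posterior is Gamma(α + ΣXᵢ, β + n).
Sum of counts S = 31 over n = 10 days.
Posterior: Gamma(α+S, β+n) = Gamma(12.9+31, 3.6+10) = Gamma(43.9, 13.6).
SD = √α/β = √43.9/13.6 = 0.4872.

0.4872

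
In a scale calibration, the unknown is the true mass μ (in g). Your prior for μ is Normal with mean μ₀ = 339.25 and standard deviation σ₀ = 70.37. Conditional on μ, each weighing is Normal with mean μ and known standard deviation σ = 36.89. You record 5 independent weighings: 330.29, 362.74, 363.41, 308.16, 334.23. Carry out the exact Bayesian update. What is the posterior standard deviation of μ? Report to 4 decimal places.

For Normal data with known variance σ², a Normal(μ₀, σ₀²) prior on μ is conjugate. Posterior precision = 1/σ₀² + n/σ²; posterior mean is the precision-weighted average of μ₀ and x̄.
σ₀² = 70.37² = 4951.9369, σ² = 36.89² = 1360.8721; σ² + n·σ₀² = 1360.8721 + 5·4951.9369 = 26120.5566.
Posterior precision = 1/σ₀² + n/σ² = 1/4951.9369 + 5/1360.8721 = (σ² + n·σ₀²)/(σ₀²σ²) = 26120.5566/(4951.9369·1360.8721); posterior variance σₙ² = σ₀²σ²/(σ² + n·σ₀²) = 4951.9369·1360.8721/26120.5566 = 257.994225.
Posterior SD = √σₙ² = √(4951.9369·1360.8721/26120.5566) = 16.0622.

16.0622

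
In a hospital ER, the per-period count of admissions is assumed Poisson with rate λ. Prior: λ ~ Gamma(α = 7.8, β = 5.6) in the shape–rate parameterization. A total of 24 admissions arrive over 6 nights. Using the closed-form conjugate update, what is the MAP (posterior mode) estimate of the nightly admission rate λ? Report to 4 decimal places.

With a Gamma(shape α, rate β) prior, the Poisson likelihood is conjugate: the posterior is Gamma(α + ΣXᵢ, β + n).
Posterior: Gamma(α+S, β+n) = Gamma(7.8+24, 5.6+6) = Gamma(31.8, 11.6).
Mode of Gamma(α,β) for α≥1 is (α−1)/β = 30.8/11.6 = 2.6552.

2.6552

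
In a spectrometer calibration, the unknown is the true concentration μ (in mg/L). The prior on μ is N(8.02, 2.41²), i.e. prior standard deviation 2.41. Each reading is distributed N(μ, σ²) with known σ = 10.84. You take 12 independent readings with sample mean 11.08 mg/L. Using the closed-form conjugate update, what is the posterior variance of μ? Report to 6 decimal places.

3.645695

For Normal data with known variance σ², a Normal(μ₀, σ₀²) prior on μ is conjugate. Posterior precision = 1/σ₀² + n/σ²; posterior mean is the precision-weighted average of μ₀ and x̄.
σ₀² = 2.41² = 5.8081, σ² = 10.84² = 117.5056; σ² + n·σ₀² = 117.5056 + 12·5.8081 = 187.2028.
Posterior precision = 1/σ₀² + n/σ² = 1/5.8081 + 12/117.5056 = (σ² + n·σ₀²)/(σ₀²σ²) = 187.2028/(5.8081·117.5056); posterior variance σₙ² = σ₀²σ²/(σ² + n·σ₀²) = 5.8081·117.5056/187.2028 = 3.645695.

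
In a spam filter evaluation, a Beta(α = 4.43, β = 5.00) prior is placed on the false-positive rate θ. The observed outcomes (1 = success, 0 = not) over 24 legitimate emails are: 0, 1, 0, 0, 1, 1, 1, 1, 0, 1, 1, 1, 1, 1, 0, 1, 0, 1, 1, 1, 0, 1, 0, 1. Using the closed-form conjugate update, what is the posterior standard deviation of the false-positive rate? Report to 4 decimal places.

0.0831

The Beta prior is conjugate to a Binomial/Bernoulli likelihood; the update adds successes to α and failures to β.
Posterior: Beta(α+k, β+n−k) = Beta(4.43+16, 5.00+8) = Beta(20.43, 13.00).
Var = αβ/((α+β)²(α+β+1)) = 20.43·13.00/(33.43²·34.43) = 0.00690243; SD = √0.00690243 = 0.0831.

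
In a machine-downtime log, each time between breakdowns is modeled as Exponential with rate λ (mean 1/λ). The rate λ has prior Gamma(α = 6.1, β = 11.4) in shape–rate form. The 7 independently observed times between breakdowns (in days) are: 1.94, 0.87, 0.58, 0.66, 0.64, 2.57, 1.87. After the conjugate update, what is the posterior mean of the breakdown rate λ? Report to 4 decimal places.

0.6381

With a Gamma(shape α, rate β) prior on the exponential rate λ, the posterior after n observations with total T = Σxᵢ is Gamma(α+n, β+T).
Sum of observations T = 9.13 days; n = 7.
Posterior: Gamma(6.1+7, 11.4+9.13) = Gamma(13.1, 20.53).
Posterior mean of λ = α/β = 13.1/20.53 = 0.6381.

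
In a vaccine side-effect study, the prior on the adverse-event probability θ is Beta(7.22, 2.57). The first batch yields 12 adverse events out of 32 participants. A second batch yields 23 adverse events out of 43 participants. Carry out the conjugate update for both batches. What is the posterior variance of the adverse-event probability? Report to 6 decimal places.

0.002914

The Beta prior is conjugate to a Binomial/Bernoulli likelihood; the update adds successes to α and failures to β.
After batch 1: Beta(7.22+12, 2.57+20) = Beta(19.22, 22.57).
After batch 2: Beta(19.22+23, 22.57+20) = Beta(42.22, 42.57).
Var = αβ/((α+β)²(α+β+1)) = 42.22·42.57/(84.79²·85.79) = 0.002914.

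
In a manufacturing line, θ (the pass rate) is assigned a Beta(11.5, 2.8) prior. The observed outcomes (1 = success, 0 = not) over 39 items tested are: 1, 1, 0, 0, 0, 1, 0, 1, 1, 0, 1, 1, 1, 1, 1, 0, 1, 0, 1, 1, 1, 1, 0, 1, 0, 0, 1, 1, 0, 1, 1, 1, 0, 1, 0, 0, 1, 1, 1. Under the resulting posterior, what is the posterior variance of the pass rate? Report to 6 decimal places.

0.003975

The Beta prior is conjugate to a Binomial/Bernoulli likelihood; the update adds successes to α and failures to β.
Posterior: Beta(α+k, β+n−k) = Beta(11.5+25, 2.8+14) = Beta(36.5, 16.8).
Var = αβ/((α+β)²(α+β+1)) = 36.5·16.8/(53.3²·54.3) = 0.003975.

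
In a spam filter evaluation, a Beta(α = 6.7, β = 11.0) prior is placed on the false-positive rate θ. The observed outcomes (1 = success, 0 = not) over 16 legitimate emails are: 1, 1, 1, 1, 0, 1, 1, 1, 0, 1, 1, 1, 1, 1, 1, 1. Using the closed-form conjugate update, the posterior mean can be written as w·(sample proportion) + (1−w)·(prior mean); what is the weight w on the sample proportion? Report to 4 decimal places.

The Beta prior is conjugate to a Binomial/Bernoulli likelihood; the update adds successes to α and failures to β.
Posterior mean = (α₀+k)/(α₀+β₀+n) = [n/(α₀+β₀+n)]·(k/n) + [(α₀+β₀)/(α₀+β₀+n)]·α₀/(α₀+β₀), so only n and the prior enter the weight.
The weight on the data is w = n/(α₀+β₀+n) = 16/(6.7+11.0+16) = 16/33.7 = 0.4748.

0.4748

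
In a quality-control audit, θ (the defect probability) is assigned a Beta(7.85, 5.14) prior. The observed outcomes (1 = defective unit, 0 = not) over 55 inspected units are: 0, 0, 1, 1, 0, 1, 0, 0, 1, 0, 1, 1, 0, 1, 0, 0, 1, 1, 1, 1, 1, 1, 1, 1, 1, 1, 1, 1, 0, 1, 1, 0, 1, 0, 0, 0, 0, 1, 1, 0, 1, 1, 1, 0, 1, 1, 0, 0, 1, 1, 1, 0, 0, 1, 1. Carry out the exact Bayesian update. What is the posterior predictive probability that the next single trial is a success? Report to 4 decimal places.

0.6155

The Beta prior is conjugate to a Binomial/Bernoulli likelihood; the update adds successes to α and failures to β.
Posterior: Beta(α+k, β+n−k) = Beta(7.85+34, 5.14+21) = Beta(41.85, 26.14).
For a single future Bernoulli trial, P(success | data) = α/(α+β) = 0.6155.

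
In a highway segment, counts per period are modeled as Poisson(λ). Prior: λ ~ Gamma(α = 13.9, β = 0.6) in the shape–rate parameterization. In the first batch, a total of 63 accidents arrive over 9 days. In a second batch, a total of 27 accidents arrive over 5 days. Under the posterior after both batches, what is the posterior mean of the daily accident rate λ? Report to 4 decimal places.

7.1164

With a Gamma(shape α, rate β) prior, the Poisson likelihood is conjugate: the posterior is Gamma(α + ΣXᵢ, β + n).
After batch 1: Gamma(α+S, β+n) = Gamma(13.9+63, 0.6+9) = Gamma(76.9, 9.6).
After batch 2: Gamma(α+S, β+n) = Gamma(76.9+27, 9.6+5) = Gamma(103.9, 14.6).
Posterior mean = α/β = 103.9/14.6 = 7.1164.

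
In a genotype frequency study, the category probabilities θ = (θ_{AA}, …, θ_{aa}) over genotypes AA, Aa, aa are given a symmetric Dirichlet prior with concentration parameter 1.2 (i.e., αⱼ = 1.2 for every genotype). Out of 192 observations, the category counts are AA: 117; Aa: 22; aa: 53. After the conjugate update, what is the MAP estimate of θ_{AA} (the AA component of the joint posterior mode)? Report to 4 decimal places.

0.6085

The Dirichlet prior is conjugate to the Multinomial likelihood: each posterior αⱼ = prior αⱼ + observed count nⱼ.
Posterior concentration: (118.2, 23.2, 54.2), total = 195.6.
Joint mode component: (α_{AA}−1)/(Σα−K) = 117.2/192.6 = 0.6085.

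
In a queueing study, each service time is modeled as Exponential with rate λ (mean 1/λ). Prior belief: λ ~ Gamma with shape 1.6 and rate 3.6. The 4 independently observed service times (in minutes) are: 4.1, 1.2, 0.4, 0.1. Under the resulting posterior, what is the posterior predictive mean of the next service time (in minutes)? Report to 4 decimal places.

2.0435

With a Gamma(shape α, rate β) prior on the exponential rate λ, the posterior after n observations with total T = Σxᵢ is Gamma(α+n, β+T).
Sum of observations T = 5.8 minutes; n = 4.
Posterior: Gamma(1.6+4, 3.6+5.8) = Gamma(5.6, 9.4).
The predictive distribution for the next observation is Lomax; its mean is β/(α−1) = 9.4/4.6 = 2.0435.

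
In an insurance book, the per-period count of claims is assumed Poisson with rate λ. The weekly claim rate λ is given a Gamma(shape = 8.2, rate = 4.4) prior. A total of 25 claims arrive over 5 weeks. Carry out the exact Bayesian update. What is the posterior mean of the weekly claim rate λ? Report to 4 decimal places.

3.5319

With a Gamma(shape α, rate β) prior, the Poisson likelihood is conjugate: the posterior is Gamma(α + ΣXᵢ, β + n).
Posterior: Gamma(α+S, β+n) = Gamma(8.2+25, 4.4+5) = Gamma(33.2, 9.4).
Posterior mean = α/β = 33.2/9.4 = 3.5319.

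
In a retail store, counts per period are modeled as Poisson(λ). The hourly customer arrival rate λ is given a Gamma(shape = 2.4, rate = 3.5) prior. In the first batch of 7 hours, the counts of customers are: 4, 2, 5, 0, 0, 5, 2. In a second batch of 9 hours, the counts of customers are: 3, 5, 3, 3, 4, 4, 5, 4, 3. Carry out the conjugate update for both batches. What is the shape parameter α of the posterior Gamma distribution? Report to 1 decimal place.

54.4

With a Gamma(shape α, rate β) prior, the Poisson likelihood is conjugate: the posterior is Gamma(α + ΣXᵢ, β + n).
Batch 1: sum of counts S = 18 over n = 7 hours.
After batch 1: Gamma(α+S, β+n) = Gamma(2.4+18, 3.5+7) = Gamma(20.4, 10.5).
Batch 2: sum of counts S = 34 over n = 9 hours.
After batch 2: Gamma(α+S, β+n) = Gamma(20.4+34, 10.5+9) = Gamma(54.4, 19.5).
Posterior α = 54.4.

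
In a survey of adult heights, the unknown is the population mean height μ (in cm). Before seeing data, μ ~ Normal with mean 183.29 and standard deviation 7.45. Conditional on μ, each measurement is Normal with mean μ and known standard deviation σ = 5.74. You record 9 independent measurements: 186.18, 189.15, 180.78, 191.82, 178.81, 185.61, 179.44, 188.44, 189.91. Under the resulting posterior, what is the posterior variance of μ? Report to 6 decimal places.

3.434323

For Normal data with known variance σ², a Normal(μ₀, σ₀²) prior on μ is conjugate. Posterior precision = 1/σ₀² + n/σ²; posterior mean is the precision-weighted average of μ₀ and x̄.
σ₀² = 7.45² = 55.5025, σ² = 5.74² = 32.9476; σ² + n·σ₀² = 32.9476 + 9·55.5025 = 532.4701.
Posterior precision = 1/σ₀² + n/σ² = 1/55.5025 + 9/32.9476 = (σ² + n·σ₀²)/(σ₀²σ²) = 532.4701/(55.5025·32.9476); posterior variance σₙ² = σ₀²σ²/(σ² + n·σ₀²) = 55.5025·32.9476/532.4701 = 3.434323.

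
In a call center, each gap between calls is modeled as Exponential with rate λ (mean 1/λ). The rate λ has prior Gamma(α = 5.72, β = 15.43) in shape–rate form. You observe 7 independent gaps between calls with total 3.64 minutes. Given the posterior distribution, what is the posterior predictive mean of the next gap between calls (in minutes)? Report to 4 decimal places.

1.6271

With a Gamma(shape α, rate β) prior on the exponential rate λ, the posterior after n observations with total T = Σxᵢ is Gamma(α+n, β+T).
Posterior: Gamma(5.72+7, 15.43+3.64) = Gamma(12.72, 19.07).
The predictive distribution for the next observation is Lomax; its mean is β/(α−1) = 19.07/11.72 = 1.6271.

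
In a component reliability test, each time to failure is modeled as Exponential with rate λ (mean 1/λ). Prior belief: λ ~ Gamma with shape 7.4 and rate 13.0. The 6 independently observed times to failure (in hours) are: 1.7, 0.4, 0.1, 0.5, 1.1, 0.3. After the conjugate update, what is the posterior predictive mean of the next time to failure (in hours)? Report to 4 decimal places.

With a Gamma(shape α, rate β) prior on the exponential rate λ, the posterior after n observations with total T = Σxᵢ is Gamma(α+n, β+T).
Sum of observations T = 4.1 hours; n = 6.
Posterior: Gamma(7.4+6, 13.0+4.1) = Gamma(13.4, 17.1).
The predictive distribution for the next observation is Lomax; its mean is β/(α−1) = 17.1/12.4 = 1.3790.

1.3790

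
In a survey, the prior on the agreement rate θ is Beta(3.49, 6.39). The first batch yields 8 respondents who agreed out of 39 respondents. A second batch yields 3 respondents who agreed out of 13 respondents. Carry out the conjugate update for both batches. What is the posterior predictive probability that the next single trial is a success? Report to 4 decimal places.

0.2342

The Beta prior is conjugate to a Binomial/Bernoulli likelihood; the update adds successes to α and failures to β.
After batch 1: Beta(3.49+8, 6.39+31) = Beta(11.49, 37.39).
After batch 2: Beta(11.49+3, 37.39+10) = Beta(14.49, 47.39).
For a single future Bernoulli trial, P(success | data) = α/(α+β) = 0.2342.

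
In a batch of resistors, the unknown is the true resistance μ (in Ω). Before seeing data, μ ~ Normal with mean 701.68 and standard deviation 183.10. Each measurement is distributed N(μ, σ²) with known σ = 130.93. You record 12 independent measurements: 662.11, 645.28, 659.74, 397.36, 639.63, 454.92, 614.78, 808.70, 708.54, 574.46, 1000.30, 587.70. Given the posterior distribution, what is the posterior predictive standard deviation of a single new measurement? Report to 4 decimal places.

For Normal data with known variance σ², a Normal(μ₀, σ₀²) prior on μ is conjugate. Posterior precision = 1/σ₀² + n/σ²; posterior mean is the precision-weighted average of μ₀ and x̄.
σ₀² = 183.10² = 33525.61, σ² = 130.93² = 17142.6649; σ² + n·σ₀² = 17142.6649 + 12·33525.61 = 419449.9849.
Posterior precision = 1/σ₀² + n/σ² = 1/33525.61 + 12/17142.6649 = (σ² + n·σ₀²)/(σ₀²σ²) = 419449.9849/(33525.61·17142.6649); posterior variance σₙ² = σ₀²σ²/(σ² + n·σ₀²) = 33525.61·17142.6649/419449.9849 = 1370.171221.
Predictive variance for one new observation = σₙ² + σ² = 33525.61·17142.6649/419449.9849 + 17142.6649 = σ²·(σ₀² + 419449.9849)/419449.9849 = 17142.6649·452975.5949/419449.9849 = 18512.836121; SD = √(17142.6649·452975.5949/419449.9849) = 136.0619.

136.0619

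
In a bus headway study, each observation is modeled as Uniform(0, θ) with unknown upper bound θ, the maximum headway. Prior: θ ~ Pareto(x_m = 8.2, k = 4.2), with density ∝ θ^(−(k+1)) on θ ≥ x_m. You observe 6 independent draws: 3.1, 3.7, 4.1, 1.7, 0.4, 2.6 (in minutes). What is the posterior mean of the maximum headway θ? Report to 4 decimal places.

9.0913

A Pareto(scale x_m, shape k) prior on the upper bound θ of Uniform(0, θ) is conjugate: posterior is Pareto(max(x_m, max xᵢ), k + n).
Sample maximum = 4.1; prior scale x_m = 8.2 → posterior scale = max = 8.2.
Posterior shape = 4.2 + 6 = 10.2.
E[θ|data] = k·x_m/(k−1) = 10.2·8.2/9.2 = 9.0913.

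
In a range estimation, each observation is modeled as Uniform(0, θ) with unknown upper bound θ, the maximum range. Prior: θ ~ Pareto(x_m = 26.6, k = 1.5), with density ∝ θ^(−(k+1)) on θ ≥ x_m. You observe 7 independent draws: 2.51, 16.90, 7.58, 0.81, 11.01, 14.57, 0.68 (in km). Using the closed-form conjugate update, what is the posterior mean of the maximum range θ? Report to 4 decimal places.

30.1467

A Pareto(scale x_m, shape k) prior on the upper bound θ of Uniform(0, θ) is conjugate: posterior is Pareto(max(x_m, max xᵢ), k + n).
Sample maximum = 16.90; prior scale x_m = 26.6 → posterior scale = max = 26.60.
Posterior shape = 1.5 + 7 = 8.5.
E[θ|data] = k·x_m/(k−1) = 8.5·26.60/7.5 = 30.1467.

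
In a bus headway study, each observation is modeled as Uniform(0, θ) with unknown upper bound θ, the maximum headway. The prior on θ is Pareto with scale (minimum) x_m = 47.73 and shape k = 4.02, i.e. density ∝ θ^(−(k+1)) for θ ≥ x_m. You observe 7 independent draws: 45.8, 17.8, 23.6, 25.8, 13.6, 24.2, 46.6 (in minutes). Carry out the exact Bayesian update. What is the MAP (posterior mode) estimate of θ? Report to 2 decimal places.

47.73

A Pareto(scale x_m, shape k) prior on the upper bound θ of Uniform(0, θ) is conjugate: posterior is Pareto(max(x_m, max xᵢ), k + n).
Sample maximum = 46.6; prior scale x_m = 47.73 → posterior scale = max = 47.73.
Posterior shape = 4.02 + 7 = 11.02.
The Pareto density is decreasing on [x_m, ∞), so the mode is x_m = 47.73.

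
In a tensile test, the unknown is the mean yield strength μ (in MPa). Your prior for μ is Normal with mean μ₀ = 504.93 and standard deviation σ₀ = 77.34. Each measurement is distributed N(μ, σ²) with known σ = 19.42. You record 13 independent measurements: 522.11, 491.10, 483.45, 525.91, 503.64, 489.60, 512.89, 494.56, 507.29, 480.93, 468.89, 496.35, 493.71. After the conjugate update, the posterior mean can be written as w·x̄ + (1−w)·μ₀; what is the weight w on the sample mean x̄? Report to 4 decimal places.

For Normal data with known variance σ², a Normal(μ₀, σ₀²) prior on μ is conjugate. Posterior precision = 1/σ₀² + n/σ²; posterior mean is the precision-weighted average of μ₀ and x̄.
σ₀² = 77.34² = 5981.4756, σ² = 19.42² = 377.1364. Prior precision 1/σ₀² = 1/5981.4756; data precision n/σ² = 13/377.1364.
w = (n/σ²)/(1/σ₀² + n/σ²) = n·σ₀²/(σ² + n·σ₀²) = 13·5981.4756/(377.1364 + 13·5981.4756) = 77759.1828/78136.3192 = 0.9952.

0.9952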